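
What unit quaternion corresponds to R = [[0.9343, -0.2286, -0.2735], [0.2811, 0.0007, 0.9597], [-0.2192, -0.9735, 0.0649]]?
0.7071 - 0.6835i - 0.0192j + 0.1802k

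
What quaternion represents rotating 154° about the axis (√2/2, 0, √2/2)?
0.225 + 0.689i + 0.689k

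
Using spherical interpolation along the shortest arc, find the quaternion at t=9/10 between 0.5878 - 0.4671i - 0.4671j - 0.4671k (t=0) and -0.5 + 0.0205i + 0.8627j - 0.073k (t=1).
0.5266 - 0.0714i - 0.847j + 0.0147k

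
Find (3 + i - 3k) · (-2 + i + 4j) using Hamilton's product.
-7 + 13i + 9j + 10k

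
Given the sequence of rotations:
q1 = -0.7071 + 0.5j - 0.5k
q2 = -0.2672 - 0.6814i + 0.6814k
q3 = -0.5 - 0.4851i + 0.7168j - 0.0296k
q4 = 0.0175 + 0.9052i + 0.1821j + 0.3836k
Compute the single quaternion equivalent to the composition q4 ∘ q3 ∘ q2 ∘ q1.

q2 · q1 = 0.5296 + 0.1411i - 0.4743j - 0.6889k
q3 · q2 · q1 = 0.1232 - 0.8353i + 0.2784j + 0.4577k
q4 · q3 · q2 · q1 = 0.532 + 0.0735i - 0.7074j + 0.4594k
0.532 + 0.0735i - 0.7074j + 0.4594k


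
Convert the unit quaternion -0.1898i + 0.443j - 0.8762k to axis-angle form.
axis = (-0.1898, 0.443, -0.8762), θ = π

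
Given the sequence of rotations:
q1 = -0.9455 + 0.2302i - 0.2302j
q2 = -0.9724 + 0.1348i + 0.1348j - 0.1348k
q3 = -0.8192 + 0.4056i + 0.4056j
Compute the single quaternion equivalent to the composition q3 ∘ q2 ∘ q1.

q2 · q1 = 0.9194 - 0.3823i + 0.0654j + 0.0654k
q3 · q2 · q1 = -0.6246 + 0.7126i + 0.2928j + 0.128k
-0.6246 + 0.7126i + 0.2928j + 0.128k


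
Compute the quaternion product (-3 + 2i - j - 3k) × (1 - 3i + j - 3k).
-5 + 17i + 11j + 5k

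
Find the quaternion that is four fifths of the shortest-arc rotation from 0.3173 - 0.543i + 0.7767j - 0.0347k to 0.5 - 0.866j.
-0.3523 - 0.1296i + 0.9268j - 0.0083k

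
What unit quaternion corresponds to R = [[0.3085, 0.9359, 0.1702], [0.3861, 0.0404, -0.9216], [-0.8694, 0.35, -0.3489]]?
0.5 + 0.6358i + 0.5198j - 0.2749k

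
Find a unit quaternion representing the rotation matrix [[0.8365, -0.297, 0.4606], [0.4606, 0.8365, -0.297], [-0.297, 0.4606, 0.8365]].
0.9367 + 0.2022i + 0.2022j + 0.2022k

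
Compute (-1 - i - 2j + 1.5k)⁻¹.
-0.1212 + 0.1212i + 0.2424j - 0.1818k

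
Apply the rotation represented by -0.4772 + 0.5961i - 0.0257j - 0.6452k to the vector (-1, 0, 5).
(-3.89, 2.425, 2.234)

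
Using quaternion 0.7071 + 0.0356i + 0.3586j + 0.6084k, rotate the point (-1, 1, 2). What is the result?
(0.264, 0.143, 2.431)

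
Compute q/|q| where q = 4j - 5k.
0.6247j - 0.7809k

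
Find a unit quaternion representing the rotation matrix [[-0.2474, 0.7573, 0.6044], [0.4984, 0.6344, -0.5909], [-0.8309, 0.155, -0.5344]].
0.4617 + 0.4039i + 0.7772j - 0.1402k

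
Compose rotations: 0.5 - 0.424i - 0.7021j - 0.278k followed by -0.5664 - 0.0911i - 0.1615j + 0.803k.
-0.212 + 0.8033i - 0.0489j + 0.5544k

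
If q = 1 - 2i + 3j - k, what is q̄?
1 + 2i - 3j + k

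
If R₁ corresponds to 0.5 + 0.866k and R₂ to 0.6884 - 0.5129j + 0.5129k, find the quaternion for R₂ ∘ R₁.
-0.1 - 0.4442i - 0.2565j + 0.8526k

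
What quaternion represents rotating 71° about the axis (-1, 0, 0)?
0.8141 - 0.5807i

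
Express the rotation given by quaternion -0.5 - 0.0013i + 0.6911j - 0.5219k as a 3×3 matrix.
[[-0.5, -0.5237, -0.6897], [0.5201, 0.4552, -0.7227], [0.6925, -0.7201, 0.0448]]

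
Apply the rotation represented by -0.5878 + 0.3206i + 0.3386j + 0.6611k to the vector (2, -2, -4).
(-2.299, -4.259, -0.758)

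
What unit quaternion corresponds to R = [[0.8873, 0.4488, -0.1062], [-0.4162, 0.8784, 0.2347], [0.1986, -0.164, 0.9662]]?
0.9659 - 0.1032i - 0.0789j - 0.2239k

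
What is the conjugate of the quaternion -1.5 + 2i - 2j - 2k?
-1.5 - 2i + 2j + 2k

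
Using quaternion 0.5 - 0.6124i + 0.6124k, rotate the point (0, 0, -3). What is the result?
(2.25, -1.837, -0.75)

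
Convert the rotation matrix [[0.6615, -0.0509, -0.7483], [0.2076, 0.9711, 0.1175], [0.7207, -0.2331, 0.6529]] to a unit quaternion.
0.9063 - 0.0967i - 0.4052j + 0.0713k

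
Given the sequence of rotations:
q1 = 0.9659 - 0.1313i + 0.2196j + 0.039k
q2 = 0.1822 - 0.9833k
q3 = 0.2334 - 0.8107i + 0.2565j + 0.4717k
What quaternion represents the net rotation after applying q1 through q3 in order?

q2 · q1 = 0.2143 + 0.192i + 0.1691j - 0.9427k
q3 · q2 · q1 = 0.607 - 0.4505i - 0.5792j - 0.3053k
0.607 - 0.4505i - 0.5792j - 0.3053k


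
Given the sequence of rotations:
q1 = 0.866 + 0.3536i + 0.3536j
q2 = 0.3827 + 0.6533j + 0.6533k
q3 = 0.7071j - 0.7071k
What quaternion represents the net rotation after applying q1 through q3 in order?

q2 · q1 = 0.1004 - 0.0957i + 0.9321j + 0.3348k
q3 · q2 · q1 = -0.4224 + 0.8958i + 0.1387j - 0.0033k
-0.4224 + 0.8958i + 0.1387j - 0.0033k


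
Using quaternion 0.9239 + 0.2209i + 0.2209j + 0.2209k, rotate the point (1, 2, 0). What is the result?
(0.184, 2.115, 0.701)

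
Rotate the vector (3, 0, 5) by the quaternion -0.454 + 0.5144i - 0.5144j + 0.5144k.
(4.806, -3.3, -0.106)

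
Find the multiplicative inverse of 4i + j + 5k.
-0.0952i - 0.0238j - 0.119k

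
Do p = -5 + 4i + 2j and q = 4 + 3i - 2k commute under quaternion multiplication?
No: pq = -32 - 3i + 16j + 4k ≠ -32 + 5i + 16k = qp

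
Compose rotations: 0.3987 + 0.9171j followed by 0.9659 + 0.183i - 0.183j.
0.5529 + 0.073i + 0.8129j + 0.1678k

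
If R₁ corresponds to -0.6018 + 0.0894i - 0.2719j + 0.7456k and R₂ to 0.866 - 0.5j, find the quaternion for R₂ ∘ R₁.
-0.6571 - 0.2954i + 0.0654j + 0.6904k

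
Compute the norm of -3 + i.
√10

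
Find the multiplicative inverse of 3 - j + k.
0.2727 + 0.0909j - 0.0909k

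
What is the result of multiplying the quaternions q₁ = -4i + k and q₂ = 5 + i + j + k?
3 - 21i + 5j + k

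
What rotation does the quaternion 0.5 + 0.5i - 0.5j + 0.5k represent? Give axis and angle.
axis = (√3/3, -√3/3, √3/3), θ = 2π/3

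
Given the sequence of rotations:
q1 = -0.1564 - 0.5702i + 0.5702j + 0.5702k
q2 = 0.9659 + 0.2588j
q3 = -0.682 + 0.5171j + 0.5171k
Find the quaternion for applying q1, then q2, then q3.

q2 · q1 = -0.2986 - 0.4032i + 0.5103j + 0.6983k
q3 · q2 · q1 = -0.4213 + 0.3722i - 0.7109j - 0.4222k
-0.4213 + 0.3722i - 0.7109j - 0.4222k


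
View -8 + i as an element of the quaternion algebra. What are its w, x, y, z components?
-8 + i + 0j + 0k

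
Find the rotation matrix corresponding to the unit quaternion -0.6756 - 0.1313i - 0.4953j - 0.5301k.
[[-0.0527, -0.5862, 0.8085], [0.8463, 0.4035, 0.3477], [-0.53, 0.7025, 0.4749]]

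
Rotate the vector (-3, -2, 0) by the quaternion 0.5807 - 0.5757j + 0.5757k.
(2.314, -2.68, -0.68)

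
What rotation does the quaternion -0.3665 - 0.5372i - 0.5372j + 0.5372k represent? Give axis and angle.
axis = (-√3/3, -√3/3, √3/3), θ = 223°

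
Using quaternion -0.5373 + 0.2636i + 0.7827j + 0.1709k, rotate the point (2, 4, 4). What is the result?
(-1.186, 5.872, 0.343)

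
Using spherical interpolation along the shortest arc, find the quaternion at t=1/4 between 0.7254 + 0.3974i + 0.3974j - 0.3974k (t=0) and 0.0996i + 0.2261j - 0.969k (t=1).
0.5906 + 0.3531i + 0.3907j - 0.6114k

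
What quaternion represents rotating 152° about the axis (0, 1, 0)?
0.2419 + 0.9703j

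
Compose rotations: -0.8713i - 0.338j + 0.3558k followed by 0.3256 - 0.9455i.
-0.8238 - 0.2837i + 0.2264j + 0.4354k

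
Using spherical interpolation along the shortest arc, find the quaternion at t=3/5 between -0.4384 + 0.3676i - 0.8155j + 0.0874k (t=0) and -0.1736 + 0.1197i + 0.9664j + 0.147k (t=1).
-0.082 + 0.0856i - 0.9913j - 0.0568k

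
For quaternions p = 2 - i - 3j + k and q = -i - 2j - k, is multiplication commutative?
No: pq = -6 + 3i - 6j - 3k ≠ -6 - 7i - 2j - k = qp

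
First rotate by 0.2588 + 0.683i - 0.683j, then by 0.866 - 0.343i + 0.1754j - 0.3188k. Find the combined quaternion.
0.5782 + 0.285i - 0.7638j + 0.032k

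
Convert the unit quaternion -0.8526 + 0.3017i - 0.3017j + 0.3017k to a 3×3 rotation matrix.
[[0.6359, 0.3324, 0.6965], [-0.6965, 0.6359, 0.3324], [-0.3324, -0.6965, 0.6359]]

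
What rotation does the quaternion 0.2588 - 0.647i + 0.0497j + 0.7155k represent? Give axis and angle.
axis = (-0.6698, 0.0515, 0.7407), θ = 5π/6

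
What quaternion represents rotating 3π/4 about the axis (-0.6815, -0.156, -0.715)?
0.3827 - 0.6296i - 0.1441j - 0.6606k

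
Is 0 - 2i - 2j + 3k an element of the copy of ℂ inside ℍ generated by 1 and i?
No. The quaternion -2i - 2j + 3k has j-coefficient y = -2 and k-coefficient z = 3, not both zero, so it does not lie in the complex subalgebra spanned by 1 and i.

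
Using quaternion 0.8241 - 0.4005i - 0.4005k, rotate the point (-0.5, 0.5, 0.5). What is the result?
(0.151, 0.839, -0.151)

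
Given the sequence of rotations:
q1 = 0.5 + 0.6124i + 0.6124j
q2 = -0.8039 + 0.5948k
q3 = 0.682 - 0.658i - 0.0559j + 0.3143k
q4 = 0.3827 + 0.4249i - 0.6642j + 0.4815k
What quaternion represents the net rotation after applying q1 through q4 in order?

q2 · q1 = -0.4019 - 0.8566i - 0.1281j + 0.2974k
q3 · q2 · q1 = -0.9384 - 0.2961i - 0.1384j + 0.1129k
q4 · q3 · q2 · q1 = -0.3796 - 0.5204i + 0.3798j - 0.6641k
-0.3796 - 0.5204i + 0.3798j - 0.6641k


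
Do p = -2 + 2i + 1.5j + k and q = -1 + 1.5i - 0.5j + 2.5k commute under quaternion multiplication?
No: pq = -2.75 - 0.75i - 4j - 9.25k ≠ -2.75 - 9.25i + 3j - 2.75k = qp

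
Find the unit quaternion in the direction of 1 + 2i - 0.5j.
0.4364 + 0.8729i - 0.2182j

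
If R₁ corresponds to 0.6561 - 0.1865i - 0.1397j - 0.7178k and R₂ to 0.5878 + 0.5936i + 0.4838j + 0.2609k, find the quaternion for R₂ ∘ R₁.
0.7512 - 0.031i + 0.6127j - 0.2434k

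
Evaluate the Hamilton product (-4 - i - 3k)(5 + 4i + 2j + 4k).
-4 - 15i - 16j - 33k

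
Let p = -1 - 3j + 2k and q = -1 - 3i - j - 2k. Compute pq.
2 + 11i - 2j - 9k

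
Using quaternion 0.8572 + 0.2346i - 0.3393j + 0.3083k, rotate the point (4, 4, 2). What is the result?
(-1.306, 3.054, 4.997)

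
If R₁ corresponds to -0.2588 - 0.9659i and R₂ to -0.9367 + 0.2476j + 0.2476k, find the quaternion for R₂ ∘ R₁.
0.2424 + 0.9048i - 0.3032j + 0.1751k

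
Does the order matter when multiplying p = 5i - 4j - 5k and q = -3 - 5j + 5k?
Yes: pq = 5 - 60i - 13j - 10k ≠ 5 + 30i + 37j + 40k = qp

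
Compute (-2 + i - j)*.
-2 - i + j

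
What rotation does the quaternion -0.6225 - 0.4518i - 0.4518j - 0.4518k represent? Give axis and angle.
axis = (-√3/3, -√3/3, -√3/3), θ = 257°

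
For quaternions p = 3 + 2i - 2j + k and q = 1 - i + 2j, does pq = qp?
No: pq = 9 - 3i + 3j + 3k ≠ 9 + i + 5j - k = qp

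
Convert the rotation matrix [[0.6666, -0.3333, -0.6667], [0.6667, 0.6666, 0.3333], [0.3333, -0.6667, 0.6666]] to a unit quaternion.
0.866 - 0.2887i - 0.2887j + 0.2887k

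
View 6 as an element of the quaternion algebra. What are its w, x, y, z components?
6 + 0i + 0j + 0k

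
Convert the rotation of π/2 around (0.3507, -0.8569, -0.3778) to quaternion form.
0.7071 + 0.248i - 0.6059j - 0.2671k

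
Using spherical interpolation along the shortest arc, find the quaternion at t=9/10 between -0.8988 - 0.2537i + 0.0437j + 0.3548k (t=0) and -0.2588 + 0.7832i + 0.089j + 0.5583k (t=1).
-0.3711 + 0.7163i + 0.0913j + 0.5839k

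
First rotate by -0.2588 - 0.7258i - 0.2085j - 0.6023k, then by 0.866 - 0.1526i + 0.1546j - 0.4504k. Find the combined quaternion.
-0.5739 - 0.7761i + 0.0144j - 0.261k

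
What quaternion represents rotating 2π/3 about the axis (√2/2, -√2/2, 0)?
0.5 + 0.6124i - 0.6124j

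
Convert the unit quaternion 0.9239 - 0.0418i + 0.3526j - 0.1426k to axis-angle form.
axis = (-0.1092, 0.9215, -0.3727), θ = π/4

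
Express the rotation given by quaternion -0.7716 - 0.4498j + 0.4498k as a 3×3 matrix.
[[0.1907, 0.6941, 0.6941], [-0.6941, 0.5954, -0.4046], [-0.6941, -0.4046, 0.5954]]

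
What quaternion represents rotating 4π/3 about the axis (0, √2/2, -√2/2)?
-0.5 + 0.6124j - 0.6124k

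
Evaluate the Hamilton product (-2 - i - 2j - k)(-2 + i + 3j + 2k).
13 - i - j - 3k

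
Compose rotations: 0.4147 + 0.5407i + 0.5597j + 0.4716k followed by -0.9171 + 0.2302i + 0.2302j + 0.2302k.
-0.7422 - 0.4207i - 0.4019j - 0.3327k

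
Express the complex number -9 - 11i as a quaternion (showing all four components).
-9 - 11i + 0j + 0k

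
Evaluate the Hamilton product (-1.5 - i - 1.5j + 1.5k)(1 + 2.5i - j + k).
-2 - 4.75i + 4.75j + 4.75k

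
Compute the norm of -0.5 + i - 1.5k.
1.871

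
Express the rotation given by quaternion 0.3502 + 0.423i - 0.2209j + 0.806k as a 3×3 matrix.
[[-0.3969, -0.7514, 0.5272], [0.3776, -0.6571, -0.6524], [0.8366, -0.0598, 0.5445]]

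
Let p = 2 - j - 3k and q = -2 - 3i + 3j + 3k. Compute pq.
8 + 17j + 9k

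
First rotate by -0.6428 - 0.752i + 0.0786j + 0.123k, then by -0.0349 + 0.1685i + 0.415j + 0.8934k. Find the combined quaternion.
0.0066 - 0.1012i - 0.9621j - 0.2532k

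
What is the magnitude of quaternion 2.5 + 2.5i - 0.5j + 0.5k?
√13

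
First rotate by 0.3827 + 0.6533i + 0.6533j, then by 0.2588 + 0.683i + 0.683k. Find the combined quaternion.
-0.3472 - 0.0157i + 0.6153j + 0.7076k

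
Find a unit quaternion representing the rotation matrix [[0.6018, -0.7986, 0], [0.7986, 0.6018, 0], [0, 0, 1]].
0.8949 + 0.4462k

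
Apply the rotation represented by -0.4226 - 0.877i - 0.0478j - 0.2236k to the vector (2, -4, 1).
(2.644, 2.379, -2.89)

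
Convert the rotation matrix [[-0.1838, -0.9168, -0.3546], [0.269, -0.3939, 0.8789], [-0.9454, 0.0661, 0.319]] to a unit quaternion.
0.4305 - 0.472i + 0.3431j + 0.6886k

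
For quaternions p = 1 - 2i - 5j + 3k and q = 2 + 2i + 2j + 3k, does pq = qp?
No: pq = 7 - 23i + 4j + 15k ≠ 7 + 19i - 20j + 3k = qp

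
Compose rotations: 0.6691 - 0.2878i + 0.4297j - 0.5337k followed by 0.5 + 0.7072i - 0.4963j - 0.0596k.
0.7195 + 0.6198i + 0.2774j - 0.1457k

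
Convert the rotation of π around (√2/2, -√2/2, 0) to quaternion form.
0.7071i - 0.7071j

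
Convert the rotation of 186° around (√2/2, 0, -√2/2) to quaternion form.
-0.0523 + 0.7061i - 0.7061k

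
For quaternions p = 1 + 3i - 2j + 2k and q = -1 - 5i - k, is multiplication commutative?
No: pq = 16 - 6i - 5j - 13k ≠ 16 - 10i + 9j + 7k = qp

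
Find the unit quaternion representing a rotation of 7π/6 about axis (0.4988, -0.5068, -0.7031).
-0.2588 + 0.4818i - 0.4895j - 0.6791k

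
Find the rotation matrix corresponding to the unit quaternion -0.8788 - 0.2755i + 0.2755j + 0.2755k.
[[0.6964, 0.3324, -0.636], [-0.636, 0.6964, -0.3324], [0.3324, 0.636, 0.6964]]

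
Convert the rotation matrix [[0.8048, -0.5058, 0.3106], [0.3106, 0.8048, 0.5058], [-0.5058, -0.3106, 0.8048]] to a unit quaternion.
0.9239 - 0.2209i + 0.2209j + 0.2209k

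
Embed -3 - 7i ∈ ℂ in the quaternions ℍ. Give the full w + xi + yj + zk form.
-3 - 7i + 0j + 0k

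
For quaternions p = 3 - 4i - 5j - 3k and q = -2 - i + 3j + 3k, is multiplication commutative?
No: pq = 14 - i + 34j - 2k ≠ 14 + 11i + 4j + 32k = qp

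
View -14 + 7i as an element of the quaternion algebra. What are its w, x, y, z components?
-14 + 7i + 0j + 0k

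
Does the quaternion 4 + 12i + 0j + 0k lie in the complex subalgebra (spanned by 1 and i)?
Yes. The quaternion 4 + 12i has j- and k-coefficients y = z = 0, so it lies in the complex subalgebra spanned by 1 and i.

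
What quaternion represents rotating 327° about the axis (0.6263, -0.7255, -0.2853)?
-0.9588 + 0.1779i - 0.2061j - 0.081k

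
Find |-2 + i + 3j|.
√14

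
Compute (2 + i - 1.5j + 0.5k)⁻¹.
0.2667 - 0.1333i + 0.2j - 0.0667k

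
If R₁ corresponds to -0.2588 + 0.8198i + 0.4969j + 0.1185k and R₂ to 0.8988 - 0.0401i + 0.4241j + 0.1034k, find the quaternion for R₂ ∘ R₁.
-0.4227 + 0.7461i + 0.4264j - 0.2879k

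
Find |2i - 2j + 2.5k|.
3.775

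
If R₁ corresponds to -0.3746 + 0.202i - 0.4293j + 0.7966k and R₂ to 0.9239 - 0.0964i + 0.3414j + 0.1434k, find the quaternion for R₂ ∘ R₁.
-0.2943 + 0.5563i - 0.4188j + 0.6547k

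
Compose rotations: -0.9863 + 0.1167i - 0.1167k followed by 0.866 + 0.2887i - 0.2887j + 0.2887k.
-0.8541 - 0.15i + 0.3521j - 0.3521k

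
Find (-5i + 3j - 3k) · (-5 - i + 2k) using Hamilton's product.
1 + 31i - 2j + 18k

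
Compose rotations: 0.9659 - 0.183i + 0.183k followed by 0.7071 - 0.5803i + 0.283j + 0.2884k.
0.524 - 0.6381i + 0.3268j + 0.4598k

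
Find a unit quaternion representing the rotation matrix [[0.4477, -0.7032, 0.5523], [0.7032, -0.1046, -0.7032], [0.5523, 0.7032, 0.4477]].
0.6691 + 0.5255i + 0.5255k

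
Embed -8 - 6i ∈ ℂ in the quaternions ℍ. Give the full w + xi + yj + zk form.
-8 - 6i + 0j + 0k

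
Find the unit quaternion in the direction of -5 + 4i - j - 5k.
-0.6108 + 0.4887i - 0.1222j - 0.6108k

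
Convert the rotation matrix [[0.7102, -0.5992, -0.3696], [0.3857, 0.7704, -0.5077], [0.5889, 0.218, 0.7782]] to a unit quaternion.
0.9026 + 0.201i - 0.2655j + 0.2728k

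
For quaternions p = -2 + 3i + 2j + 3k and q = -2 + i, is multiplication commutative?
No: pq = 1 - 8i - j - 8k ≠ 1 - 8i - 7j - 4k = qp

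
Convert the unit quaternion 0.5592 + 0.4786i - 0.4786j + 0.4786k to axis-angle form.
axis = (√3/3, -√3/3, √3/3), θ = 112°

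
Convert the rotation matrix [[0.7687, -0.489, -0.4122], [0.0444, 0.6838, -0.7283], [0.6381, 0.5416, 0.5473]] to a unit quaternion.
0.866 + 0.3666i - 0.3032j + 0.154k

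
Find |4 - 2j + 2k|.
√24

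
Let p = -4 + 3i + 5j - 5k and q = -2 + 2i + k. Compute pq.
7 - 9i - 23j - 4k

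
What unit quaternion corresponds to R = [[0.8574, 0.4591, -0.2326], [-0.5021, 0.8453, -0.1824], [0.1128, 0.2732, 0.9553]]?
0.9563 + 0.1191i - 0.0903j - 0.2513k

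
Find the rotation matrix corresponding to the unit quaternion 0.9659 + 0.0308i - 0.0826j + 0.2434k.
[[0.8679, -0.4753, -0.1446], [0.4651, 0.8796, -0.0997], [0.1746, 0.0193, 0.9845]]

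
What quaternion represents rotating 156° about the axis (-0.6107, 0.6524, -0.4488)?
0.2079 - 0.5974i + 0.6381j - 0.439k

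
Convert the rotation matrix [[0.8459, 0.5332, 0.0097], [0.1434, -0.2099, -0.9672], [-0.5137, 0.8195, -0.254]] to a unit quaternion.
0.5878 + 0.7599i + 0.2226j - 0.1658k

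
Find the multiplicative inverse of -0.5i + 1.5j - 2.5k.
0.0571i - 0.1714j + 0.2857k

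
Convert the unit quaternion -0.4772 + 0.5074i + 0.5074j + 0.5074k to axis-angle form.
axis = (√3/3, √3/3, √3/3), θ = 237°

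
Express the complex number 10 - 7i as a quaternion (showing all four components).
10 - 7i + 0j + 0k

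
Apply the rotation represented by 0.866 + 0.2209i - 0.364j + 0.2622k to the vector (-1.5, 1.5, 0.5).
(-2.076, 0.421, -0.513)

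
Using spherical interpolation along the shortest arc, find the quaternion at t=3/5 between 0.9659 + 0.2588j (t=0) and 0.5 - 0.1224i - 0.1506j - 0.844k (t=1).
0.8083 - 0.0844i + 0.0202j - 0.5823k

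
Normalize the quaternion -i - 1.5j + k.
-0.4851i - 0.7276j + 0.4851k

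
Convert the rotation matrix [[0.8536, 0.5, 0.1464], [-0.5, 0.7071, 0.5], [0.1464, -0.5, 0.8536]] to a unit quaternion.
0.9239 - 0.2706i - 0.2706k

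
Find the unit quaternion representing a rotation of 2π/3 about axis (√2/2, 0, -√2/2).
0.5 + 0.6124i - 0.6124k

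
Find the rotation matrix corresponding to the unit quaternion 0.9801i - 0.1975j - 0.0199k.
[[0.9212, -0.3871, -0.039], [-0.3871, -0.922, 0.0079], [-0.039, 0.0079, -0.9992]]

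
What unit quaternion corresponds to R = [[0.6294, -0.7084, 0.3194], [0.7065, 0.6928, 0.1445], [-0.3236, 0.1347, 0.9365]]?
0.9026 - 0.0027i + 0.1781j + 0.3919k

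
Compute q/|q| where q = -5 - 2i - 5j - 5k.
-0.5625 - 0.225i - 0.5625j - 0.5625k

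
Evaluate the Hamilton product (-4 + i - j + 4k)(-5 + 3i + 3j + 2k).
12 - 31i + 3j - 22k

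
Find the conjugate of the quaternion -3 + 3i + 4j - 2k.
-3 - 3i - 4j + 2k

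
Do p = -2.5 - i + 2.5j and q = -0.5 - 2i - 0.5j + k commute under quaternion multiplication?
No: pq = 0.5 + 8i + j + 3k ≠ 0.5 + 3i - j - 8k = qp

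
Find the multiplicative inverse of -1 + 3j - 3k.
-0.0526 - 0.1579j + 0.1579k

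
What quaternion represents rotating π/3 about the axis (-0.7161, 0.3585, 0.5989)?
0.866 - 0.358i + 0.1792j + 0.2994k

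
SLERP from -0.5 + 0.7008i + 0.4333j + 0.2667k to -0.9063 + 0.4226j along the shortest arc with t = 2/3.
-0.8387 + 0.263i + 0.4662j + 0.1001k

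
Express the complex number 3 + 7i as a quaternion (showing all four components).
3 + 7i + 0j + 0k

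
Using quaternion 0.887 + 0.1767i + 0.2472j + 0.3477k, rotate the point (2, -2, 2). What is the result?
(3.454, -0.266, 0.029)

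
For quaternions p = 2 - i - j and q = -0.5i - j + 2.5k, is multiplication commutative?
No: pq = -1.5 - 3.5i + 0.5j + 5.5k ≠ -1.5 + 1.5i - 4.5j + 4.5k = qp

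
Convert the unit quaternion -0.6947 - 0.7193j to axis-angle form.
axis = (0, -1, 0), θ = 268°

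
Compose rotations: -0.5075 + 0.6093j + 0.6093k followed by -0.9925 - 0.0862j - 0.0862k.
0.6087 - 0.561j - 0.561k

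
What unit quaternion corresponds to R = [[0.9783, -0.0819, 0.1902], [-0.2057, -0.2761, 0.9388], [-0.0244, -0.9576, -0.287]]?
0.5948 - 0.7971i + 0.0902j - 0.052k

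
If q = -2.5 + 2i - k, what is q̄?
-2.5 - 2i + k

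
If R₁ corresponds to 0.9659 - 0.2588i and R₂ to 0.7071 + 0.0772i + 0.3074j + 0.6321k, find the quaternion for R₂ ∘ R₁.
0.703 - 0.1084i + 0.1333j + 0.6901k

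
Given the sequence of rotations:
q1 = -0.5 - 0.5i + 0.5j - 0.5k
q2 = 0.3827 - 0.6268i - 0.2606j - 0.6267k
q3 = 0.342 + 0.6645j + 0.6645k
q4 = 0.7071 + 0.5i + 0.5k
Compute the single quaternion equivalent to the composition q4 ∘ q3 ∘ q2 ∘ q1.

q2 · q1 = -0.6878 + 0.5657i + 0.3216j - 0.3217k
q3 · q2 · q1 = -0.2352 - 0.234i + 0.0289j - 0.943k
q4 · q3 · q2 · q1 = 0.4222 - 0.2975i + 0.3749j - 0.7699k
0.4222 - 0.2975i + 0.3749j - 0.7699k


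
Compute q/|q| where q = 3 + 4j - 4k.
0.4685 + 0.6247j - 0.6247k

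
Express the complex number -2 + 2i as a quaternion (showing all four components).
-2 + 2i + 0j + 0k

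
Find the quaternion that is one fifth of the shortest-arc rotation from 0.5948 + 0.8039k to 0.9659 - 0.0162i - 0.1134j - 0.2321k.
0.7638 - 0.0041i - 0.0286j + 0.6448k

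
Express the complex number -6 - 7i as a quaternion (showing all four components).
-6 - 7i + 0j + 0k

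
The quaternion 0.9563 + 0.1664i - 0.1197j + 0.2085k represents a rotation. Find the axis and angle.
axis = (0.5691, -0.4094, 0.7131), θ = 34°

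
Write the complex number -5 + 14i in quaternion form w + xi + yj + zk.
-5 + 14i + 0j + 0k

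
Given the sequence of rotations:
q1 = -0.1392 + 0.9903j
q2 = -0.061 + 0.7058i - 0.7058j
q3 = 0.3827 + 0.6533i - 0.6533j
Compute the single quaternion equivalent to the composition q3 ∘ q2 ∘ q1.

q2 · q1 = 0.7074 - 0.0982i + 0.0378j + 0.699k
q3 · q2 · q1 = 0.3596 - 0.0321i - 0.9043j + 0.228k
0.3596 - 0.0321i - 0.9043j + 0.228k


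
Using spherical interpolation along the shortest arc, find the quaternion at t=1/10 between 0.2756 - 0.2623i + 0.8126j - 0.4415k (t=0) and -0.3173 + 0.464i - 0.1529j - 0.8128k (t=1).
0.2224 - 0.1867i + 0.7762j - 0.5597k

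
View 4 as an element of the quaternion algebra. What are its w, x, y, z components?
4 + 0i + 0j + 0k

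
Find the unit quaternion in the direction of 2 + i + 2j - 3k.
0.4714 + 0.2357i + 0.4714j - 0.7071k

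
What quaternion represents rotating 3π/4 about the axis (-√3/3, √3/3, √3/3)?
0.3827 - 0.5334i + 0.5334j + 0.5334k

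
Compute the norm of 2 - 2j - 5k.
√33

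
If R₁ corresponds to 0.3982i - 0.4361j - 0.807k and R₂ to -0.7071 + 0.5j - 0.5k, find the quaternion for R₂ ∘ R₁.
-0.1855 - 0.9031i + 0.1093j + 0.3715k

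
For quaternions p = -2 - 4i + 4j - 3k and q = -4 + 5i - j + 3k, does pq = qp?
No: pq = 41 + 15i - 17j - 10k ≠ 41 - 3i - 11j + 22k = qp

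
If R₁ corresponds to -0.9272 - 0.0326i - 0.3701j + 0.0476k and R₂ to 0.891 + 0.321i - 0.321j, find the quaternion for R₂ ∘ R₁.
-0.9345 - 0.342i - 0.0474j - 0.0869k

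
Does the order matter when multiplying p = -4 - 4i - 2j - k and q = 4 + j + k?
Yes: pq = -13 - 17i - 8j - 12k ≠ -13 - 15i - 16j - 4k = qp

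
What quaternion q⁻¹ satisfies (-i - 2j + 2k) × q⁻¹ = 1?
0.1111i + 0.2222j - 0.2222k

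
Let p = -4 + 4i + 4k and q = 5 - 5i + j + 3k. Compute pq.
-12 + 36i - 36j + 12k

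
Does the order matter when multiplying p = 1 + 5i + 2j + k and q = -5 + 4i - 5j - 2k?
Yes: pq = -13 - 20i - j - 40k ≠ -13 - 22i - 29j + 26k = qp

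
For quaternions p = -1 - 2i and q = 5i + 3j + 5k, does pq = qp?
No: pq = 10 - 5i + 7j - 11k ≠ 10 - 5i - 13j + k = qp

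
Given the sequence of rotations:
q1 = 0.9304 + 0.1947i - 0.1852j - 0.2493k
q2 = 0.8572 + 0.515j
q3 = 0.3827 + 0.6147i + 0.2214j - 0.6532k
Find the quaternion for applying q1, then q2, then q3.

q2 · q1 = 0.8929 + 0.0385i + 0.3204j - 0.314k
q3 · q2 · q1 = 0.042 + 0.7034i + 0.4882j - 0.515k
0.042 + 0.7034i + 0.4882j - 0.515k


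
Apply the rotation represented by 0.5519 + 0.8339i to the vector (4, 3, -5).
(4, 3.43, 4.715)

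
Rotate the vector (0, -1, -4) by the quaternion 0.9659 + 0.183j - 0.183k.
(-1.768, -0.665, -3.665)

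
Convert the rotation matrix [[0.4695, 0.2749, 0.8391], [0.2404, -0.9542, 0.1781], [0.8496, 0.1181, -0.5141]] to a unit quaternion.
-0.0175 + 0.857i + 0.1503j + 0.4926k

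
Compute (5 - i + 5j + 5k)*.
5 + i - 5j - 5k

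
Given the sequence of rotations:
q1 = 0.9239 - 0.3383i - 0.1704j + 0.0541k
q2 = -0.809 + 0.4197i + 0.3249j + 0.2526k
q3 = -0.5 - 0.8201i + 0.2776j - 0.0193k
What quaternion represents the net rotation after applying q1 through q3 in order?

q2 · q1 = -0.5638 + 0.7221i + 0.3299j + 0.228k
q3 · q2 · q1 = 0.7869 + 0.171i - 0.1484j - 0.5741k
0.7869 + 0.171i - 0.1484j - 0.5741k


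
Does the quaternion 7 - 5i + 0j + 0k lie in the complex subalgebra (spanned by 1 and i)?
Yes. The quaternion 7 - 5i has j- and k-coefficients y = z = 0, so it lies in the complex subalgebra spanned by 1 and i.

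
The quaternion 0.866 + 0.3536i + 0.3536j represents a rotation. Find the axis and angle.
axis = (√2/2, √2/2, 0), θ = π/3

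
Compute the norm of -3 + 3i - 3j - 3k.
6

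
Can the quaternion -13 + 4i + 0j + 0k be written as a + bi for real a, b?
Yes. The quaternion -13 + 4i has j- and k-coefficients y = z = 0, so it lies in the complex subalgebra spanned by 1 and i.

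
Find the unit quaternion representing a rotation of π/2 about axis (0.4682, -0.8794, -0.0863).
0.7071 + 0.3311i - 0.6218j - 0.061k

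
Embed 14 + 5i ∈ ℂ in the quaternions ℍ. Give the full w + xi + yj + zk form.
14 + 5i + 0j + 0k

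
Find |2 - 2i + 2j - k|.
√13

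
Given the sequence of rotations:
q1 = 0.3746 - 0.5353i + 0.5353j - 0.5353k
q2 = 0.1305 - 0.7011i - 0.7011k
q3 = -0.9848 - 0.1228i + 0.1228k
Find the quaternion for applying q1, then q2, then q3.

q2 · q1 = -0.7017 + 0.0428i + 0.0699j - 0.7078k
q3 · q2 · q1 = 0.7832 + 0.0354i - 0.1505j + 0.6023k
0.7832 + 0.0354i - 0.1505j + 0.6023k


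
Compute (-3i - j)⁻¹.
0.3i + 0.1j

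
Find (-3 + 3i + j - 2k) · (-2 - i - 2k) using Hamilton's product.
5 - 5i + 6j + 11k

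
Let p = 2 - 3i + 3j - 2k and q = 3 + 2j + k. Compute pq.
2 - 2i + 16j - 10k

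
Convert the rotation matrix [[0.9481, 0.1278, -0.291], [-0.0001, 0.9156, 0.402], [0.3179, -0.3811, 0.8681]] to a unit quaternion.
0.9659 - 0.2027i - 0.1576j - 0.0331k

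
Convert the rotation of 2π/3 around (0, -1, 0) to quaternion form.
0.5 - 0.866j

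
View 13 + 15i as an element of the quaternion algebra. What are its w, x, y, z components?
13 + 15i + 0j + 0k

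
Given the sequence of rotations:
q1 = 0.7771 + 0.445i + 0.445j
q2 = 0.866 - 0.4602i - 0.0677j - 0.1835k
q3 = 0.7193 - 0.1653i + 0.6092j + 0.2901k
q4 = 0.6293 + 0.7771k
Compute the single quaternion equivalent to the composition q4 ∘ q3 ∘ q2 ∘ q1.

q2 · q1 = 0.9079 + 0.1094i + 0.2511j - 0.3173k
q3 · q2 · q1 = 0.6102 - 0.3375i + 0.713j - 0.073k
q4 · q3 · q2 · q1 = 0.4407 - 0.7665i + 0.1864j + 0.4282k
0.4407 - 0.7665i + 0.1864j + 0.4282k


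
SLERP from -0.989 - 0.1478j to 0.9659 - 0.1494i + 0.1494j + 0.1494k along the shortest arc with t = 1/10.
-0.9887 + 0.0151i - 0.1483j - 0.0151k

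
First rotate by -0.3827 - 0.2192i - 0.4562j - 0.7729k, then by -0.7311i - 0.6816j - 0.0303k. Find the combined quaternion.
-0.4946 + 0.7928i - 0.2976j + 0.1957k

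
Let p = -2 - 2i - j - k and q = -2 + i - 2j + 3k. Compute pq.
7 - 3i + 11j + k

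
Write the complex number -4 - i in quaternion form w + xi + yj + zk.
-4 - i + 0j + 0k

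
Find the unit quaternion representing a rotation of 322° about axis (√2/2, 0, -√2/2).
-0.9455 + 0.2302i - 0.2302k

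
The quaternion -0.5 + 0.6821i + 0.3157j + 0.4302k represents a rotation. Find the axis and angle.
axis = (0.7876, 0.3645, 0.4968), θ = 4π/3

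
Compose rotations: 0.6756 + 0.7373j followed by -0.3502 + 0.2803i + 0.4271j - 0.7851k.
-0.5515 + 0.7682i + 0.0303j - 0.3237k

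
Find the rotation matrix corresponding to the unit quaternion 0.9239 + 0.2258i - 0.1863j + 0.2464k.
[[0.8092, -0.5394, -0.233], [0.3712, 0.7766, -0.509], [0.4555, 0.3254, 0.8286]]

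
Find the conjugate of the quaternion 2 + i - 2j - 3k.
2 - i + 2j + 3k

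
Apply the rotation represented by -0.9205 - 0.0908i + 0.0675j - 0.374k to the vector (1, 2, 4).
(-0.916, 1.213, 4.323)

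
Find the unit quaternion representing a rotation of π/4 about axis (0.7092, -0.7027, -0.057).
0.9239 + 0.2714i - 0.2689j - 0.0218k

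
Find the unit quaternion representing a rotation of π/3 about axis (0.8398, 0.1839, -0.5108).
0.866 + 0.4199i + 0.092j - 0.2554k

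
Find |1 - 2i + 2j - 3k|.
√18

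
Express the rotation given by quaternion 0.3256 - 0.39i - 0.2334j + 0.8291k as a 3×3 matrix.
[[-0.4838, -0.3579, -0.7987], [0.722, -0.679, -0.1331], [-0.4947, -0.641, 0.5868]]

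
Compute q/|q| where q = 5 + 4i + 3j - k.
0.7001 + 0.5601i + 0.4201j - 0.14k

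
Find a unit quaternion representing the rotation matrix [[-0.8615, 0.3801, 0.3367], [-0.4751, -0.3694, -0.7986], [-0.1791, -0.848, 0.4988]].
-0.2588 + 0.0477i - 0.4983j + 0.8261k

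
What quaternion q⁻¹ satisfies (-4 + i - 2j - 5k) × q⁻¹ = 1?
-0.087 - 0.0217i + 0.0435j + 0.1087k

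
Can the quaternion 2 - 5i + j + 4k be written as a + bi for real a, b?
No. The quaternion 2 - 5i + j + 4k has j-coefficient y = 1 and k-coefficient z = 4, not both zero, so it does not lie in the complex subalgebra spanned by 1 and i.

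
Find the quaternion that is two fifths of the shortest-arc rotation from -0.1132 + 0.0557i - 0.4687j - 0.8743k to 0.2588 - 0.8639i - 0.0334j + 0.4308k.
-0.2026 + 0.4538i - 0.3079j - 0.8113k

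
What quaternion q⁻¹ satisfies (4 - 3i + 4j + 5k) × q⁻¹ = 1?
0.0606 + 0.0455i - 0.0606j - 0.0758k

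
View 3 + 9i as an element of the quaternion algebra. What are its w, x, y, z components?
3 + 9i + 0j + 0k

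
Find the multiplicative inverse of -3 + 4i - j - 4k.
-0.0714 - 0.0952i + 0.0238j + 0.0952k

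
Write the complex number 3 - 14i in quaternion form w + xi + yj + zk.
3 - 14i + 0j + 0k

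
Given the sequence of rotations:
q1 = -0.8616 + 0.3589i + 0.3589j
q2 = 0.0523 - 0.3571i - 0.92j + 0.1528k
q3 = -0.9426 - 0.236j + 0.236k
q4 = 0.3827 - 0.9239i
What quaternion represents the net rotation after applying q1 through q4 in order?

q2 · q1 = 0.4133 + 0.2716i + 0.8663j + 0.0704k
q3 · q2 · q1 = -0.2017 - 0.4771i - 0.85j + 0.0953k
q4 · q3 · q2 · q1 = -0.518 + 0.0038i - 0.2372j + 0.8218k
-0.518 + 0.0038i - 0.2372j + 0.8218k


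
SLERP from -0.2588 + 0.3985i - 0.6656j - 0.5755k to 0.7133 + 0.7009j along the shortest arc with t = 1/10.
-0.3196 + 0.3676i - 0.6935j - 0.5309k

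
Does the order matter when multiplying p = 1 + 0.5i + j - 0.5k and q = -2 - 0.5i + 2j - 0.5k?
Yes: pq = -4 - i + 0.5j + 2k ≠ -4 - 2i - 0.5j - k = qp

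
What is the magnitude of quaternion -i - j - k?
√3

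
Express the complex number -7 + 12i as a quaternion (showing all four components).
-7 + 12i + 0j + 0k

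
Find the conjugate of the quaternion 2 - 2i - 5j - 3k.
2 + 2i + 5j + 3k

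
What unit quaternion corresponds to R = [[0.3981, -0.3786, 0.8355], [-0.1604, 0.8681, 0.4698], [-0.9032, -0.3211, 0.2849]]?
0.7986 - 0.2476i + 0.5443j + 0.0683k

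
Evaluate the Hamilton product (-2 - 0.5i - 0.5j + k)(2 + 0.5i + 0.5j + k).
-4.5 - 3i - j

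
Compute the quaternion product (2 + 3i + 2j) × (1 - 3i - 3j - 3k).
17 - 9i + 5j - 9k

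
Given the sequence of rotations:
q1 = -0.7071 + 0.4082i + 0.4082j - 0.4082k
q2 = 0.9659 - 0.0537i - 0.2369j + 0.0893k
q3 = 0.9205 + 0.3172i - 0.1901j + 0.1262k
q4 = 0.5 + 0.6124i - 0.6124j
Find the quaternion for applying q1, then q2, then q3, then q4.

q2 · q1 = -0.5279 + 0.4925i + 0.5763j - 0.3826k
q3 · q2 · q1 = -0.4843 + 0.2859i + 0.8144j - 0.1424k
q4 · q3 · q2 · q1 = 0.0815 - 0.0664i + 0.791j + 0.6026k
0.0815 - 0.0664i + 0.791j + 0.6026k


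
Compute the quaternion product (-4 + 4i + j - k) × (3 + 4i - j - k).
-28 - 6i + 7j - 7k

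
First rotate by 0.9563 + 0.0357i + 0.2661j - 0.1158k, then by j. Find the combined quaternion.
-0.2661 - 0.1158i + 0.9563j - 0.0357k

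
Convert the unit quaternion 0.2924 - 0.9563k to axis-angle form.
axis = (0, 0, -1), θ = 146°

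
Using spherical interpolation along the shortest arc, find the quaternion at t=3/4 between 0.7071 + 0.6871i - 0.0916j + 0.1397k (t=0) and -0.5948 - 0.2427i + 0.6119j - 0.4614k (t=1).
0.6623 + 0.3802i - 0.506j + 0.401k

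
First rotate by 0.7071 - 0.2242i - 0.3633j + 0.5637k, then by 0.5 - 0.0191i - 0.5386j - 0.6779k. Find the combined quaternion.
0.5357 - 0.6755i - 0.3997j - 0.3113k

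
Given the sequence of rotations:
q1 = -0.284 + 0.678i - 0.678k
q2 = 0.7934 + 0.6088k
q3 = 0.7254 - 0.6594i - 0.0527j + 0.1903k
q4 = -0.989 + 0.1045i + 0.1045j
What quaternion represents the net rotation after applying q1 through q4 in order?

q2 · q1 = 0.1874 + 0.5379i + 0.4128j - 0.7108k
q3 · q2 · q1 = 0.6477 + 0.2255i - 0.0768j - 0.7238k
q4 · q3 · q2 · q1 = -0.6561 - 0.231i + 0.2193j + 0.6842k
-0.6561 - 0.231i + 0.2193j + 0.6842k


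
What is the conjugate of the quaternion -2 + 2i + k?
-2 - 2i - k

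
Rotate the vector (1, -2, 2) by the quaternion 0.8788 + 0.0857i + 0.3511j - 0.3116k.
(0.471, -2.809, 0.943)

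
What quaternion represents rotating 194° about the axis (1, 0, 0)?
-0.1219 + 0.9925i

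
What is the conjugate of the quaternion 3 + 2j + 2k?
3 - 2j - 2k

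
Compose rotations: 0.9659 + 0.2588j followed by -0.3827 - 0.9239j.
-0.1305 - 0.9914j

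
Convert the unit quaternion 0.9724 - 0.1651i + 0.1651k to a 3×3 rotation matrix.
[[0.9455, -0.3211, -0.0545], [0.3211, 0.891, 0.3211], [-0.0545, -0.3211, 0.9455]]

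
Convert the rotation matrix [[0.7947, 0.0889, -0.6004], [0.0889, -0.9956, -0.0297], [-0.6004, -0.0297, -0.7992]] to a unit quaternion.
0.9473i + 0.0469j - 0.3169k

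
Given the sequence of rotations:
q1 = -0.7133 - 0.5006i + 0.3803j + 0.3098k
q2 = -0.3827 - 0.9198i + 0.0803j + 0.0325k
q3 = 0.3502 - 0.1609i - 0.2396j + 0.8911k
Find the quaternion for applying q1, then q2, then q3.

q2 · q1 = -0.2281 + 0.8602i + 0.0659j - 0.4513k
q3 · q2 · q1 = 0.4765 + 0.3874i + 0.7716j - 0.1658k
0.4765 + 0.3874i + 0.7716j - 0.1658k


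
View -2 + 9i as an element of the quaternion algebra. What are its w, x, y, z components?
-2 + 9i + 0j + 0k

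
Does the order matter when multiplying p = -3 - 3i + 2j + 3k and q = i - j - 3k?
Yes: pq = 14 - 6i - 3j + 10k ≠ 14 + 9j + 8k = qp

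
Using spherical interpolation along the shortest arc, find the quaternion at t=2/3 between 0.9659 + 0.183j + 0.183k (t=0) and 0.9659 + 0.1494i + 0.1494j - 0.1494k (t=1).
0.9807 + 0.1009i + 0.1631j - 0.0386k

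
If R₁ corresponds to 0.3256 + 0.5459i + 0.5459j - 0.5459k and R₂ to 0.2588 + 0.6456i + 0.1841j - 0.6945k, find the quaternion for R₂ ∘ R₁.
-0.7478 + 0.6301i + 0.1745j - 0.1155k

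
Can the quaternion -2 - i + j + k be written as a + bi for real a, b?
No. The quaternion -2 - i + j + k has j-coefficient y = 1 and k-coefficient z = 1, not both zero, so it does not lie in the complex subalgebra spanned by 1 and i.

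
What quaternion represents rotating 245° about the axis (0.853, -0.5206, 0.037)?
-0.5373 + 0.7194i - 0.4391j + 0.0312k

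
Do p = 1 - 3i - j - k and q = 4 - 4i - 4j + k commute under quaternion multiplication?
No: pq = -11 - 21i - j + 5k ≠ -11 - 11i - 15j - 11k = qp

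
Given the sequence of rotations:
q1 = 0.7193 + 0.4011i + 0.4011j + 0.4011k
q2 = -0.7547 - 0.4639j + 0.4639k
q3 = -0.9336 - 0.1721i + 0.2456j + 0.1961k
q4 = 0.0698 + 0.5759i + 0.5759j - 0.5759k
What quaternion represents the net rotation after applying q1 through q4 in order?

q2 · q1 = -0.5429 - 0.6749i - 0.4503j + 0.217k
q3 · q2 · q1 = 0.4587 + 0.8651i + 0.1921j - 0.0658k
q4 · q3 · q2 · q1 = -0.6147 + 0.3973i - 0.1827j - 0.6563k
-0.6147 + 0.3973i - 0.1827j - 0.6563k


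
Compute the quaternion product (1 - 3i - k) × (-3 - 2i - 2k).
-11 + 7i - 4j + k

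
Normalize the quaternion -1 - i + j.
-0.5774 - 0.5774i + 0.5774j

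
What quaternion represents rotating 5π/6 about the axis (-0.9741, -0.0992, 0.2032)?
0.2588 - 0.9409i - 0.0958j + 0.1963k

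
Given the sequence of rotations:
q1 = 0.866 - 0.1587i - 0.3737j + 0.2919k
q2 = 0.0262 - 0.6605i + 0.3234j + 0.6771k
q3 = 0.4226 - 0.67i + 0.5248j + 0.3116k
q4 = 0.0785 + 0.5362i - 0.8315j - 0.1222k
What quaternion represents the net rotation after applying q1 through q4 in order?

q2 · q1 = -0.1589 - 0.2287i + 0.3556j + 0.8922k
q3 · q2 · q1 = -0.685 + 0.3672i + 0.5934j + 0.2093k
q4 · q3 · q2 · q1 = 0.2683 - 0.44i + 0.4591j + 0.7236k
0.2683 - 0.44i + 0.4591j + 0.7236k


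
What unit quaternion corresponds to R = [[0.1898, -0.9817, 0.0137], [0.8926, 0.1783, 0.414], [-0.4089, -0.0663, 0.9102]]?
0.7547 - 0.1591i + 0.14j + 0.6209k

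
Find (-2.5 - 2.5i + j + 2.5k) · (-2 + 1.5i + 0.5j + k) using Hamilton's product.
5.75 + i + 3j - 10.25k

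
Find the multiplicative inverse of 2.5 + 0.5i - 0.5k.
0.3704 - 0.0741i + 0.0741k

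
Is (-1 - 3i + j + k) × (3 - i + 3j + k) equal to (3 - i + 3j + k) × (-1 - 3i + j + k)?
No: pq = -10 - 10i + 2j - 6k ≠ -10 - 6i - 2j + 10k = qp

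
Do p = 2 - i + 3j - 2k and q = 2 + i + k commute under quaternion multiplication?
No: pq = 7 + 3i + 5j - 5k ≠ 7 - 3i + 7j + k = qp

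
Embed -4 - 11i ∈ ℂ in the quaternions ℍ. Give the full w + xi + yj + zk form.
-4 - 11i + 0j + 0k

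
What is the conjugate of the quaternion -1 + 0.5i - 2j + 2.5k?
-1 - 0.5i + 2j - 2.5k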